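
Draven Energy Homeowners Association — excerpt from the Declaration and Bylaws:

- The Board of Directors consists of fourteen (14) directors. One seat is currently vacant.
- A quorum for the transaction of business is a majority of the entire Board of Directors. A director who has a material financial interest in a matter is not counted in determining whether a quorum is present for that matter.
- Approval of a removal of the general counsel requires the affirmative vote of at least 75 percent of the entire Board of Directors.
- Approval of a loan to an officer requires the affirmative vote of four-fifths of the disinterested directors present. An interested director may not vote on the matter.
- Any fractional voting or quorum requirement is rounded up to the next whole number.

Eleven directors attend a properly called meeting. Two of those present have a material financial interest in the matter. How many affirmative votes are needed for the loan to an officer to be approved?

8

The loan to an officer requires four-fifths of the disinterested directors present (11 − 2 = 9).
4/5 of 9 = 7.20, rounded up to 8.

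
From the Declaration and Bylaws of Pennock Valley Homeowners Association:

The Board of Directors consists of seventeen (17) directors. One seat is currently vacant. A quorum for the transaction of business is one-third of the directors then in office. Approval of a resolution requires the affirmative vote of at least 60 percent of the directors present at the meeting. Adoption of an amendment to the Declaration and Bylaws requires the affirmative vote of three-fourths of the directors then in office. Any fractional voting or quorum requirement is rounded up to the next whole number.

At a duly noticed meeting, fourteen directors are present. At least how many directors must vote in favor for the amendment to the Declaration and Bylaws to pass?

The amendment to the Declaration and Bylaws requires three-fourths of the directors then in office (16).
3/4 of 16 = 12.

12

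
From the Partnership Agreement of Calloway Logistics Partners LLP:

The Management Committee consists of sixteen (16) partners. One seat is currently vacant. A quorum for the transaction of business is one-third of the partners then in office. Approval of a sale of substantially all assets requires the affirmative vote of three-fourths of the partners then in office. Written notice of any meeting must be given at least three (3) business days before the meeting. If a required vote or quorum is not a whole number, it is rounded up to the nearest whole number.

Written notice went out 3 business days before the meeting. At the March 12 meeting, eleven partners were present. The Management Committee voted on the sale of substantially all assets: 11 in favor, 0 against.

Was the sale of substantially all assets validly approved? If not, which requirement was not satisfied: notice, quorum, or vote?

Invalid — vote requirement not satisfied.

Notice: 3 business days given; 3 required (3 ≥ 3). Satisfied.
Quorum: 11 present; quorum is 5. Satisfied.
Vote: the sale of substantially all assets requires three-fourths of the partners then in office (15). 3/4 of 15 = 11.25, rounded up to 12, so 12 affirmative votes are needed; 11 voted in favor. Not satisfied.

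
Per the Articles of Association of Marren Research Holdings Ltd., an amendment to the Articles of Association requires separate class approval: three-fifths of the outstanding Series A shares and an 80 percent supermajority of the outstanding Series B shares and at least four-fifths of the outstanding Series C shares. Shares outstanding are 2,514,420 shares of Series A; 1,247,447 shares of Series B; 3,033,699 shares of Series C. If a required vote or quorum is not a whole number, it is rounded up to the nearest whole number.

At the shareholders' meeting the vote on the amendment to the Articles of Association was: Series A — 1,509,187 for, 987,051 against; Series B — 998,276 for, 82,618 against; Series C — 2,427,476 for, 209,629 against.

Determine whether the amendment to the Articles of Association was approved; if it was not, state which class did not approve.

Series A: 3/5 of 2514420 = 1508652; 1,508,652 required, 1,509,187 in favor — approved.
Series B: 4/5 of 1247447 = 997957.60, rounded up to 997958; 997,958 required, 998,276 in favor — approved.
Series C: 4/5 of 3033699 = 2426959.20, rounded up to 2426960; 2,426,960 required, 2,427,476 in favor — approved.

Approved — every class gave the required vote.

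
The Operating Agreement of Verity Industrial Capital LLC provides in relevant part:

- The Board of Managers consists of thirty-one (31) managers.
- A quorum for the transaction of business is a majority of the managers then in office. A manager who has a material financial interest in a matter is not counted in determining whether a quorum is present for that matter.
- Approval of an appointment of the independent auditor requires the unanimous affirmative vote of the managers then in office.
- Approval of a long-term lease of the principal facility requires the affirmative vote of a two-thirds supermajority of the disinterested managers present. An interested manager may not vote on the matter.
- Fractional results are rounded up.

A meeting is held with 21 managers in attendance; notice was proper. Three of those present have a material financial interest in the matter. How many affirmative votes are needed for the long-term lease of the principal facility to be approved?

The long-term lease of the principal facility requires two-thirds of the disinterested managers present (21 − 3 = 18).
2/3 of 18 = 12.

12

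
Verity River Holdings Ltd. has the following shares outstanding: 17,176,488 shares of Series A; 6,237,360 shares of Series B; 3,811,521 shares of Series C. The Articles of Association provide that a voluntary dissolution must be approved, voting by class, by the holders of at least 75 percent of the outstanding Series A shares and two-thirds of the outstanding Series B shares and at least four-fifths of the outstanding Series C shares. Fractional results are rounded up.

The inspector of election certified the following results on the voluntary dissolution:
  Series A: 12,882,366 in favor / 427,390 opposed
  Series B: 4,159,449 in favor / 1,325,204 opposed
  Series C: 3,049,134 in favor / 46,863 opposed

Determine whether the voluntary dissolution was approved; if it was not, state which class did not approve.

Not approved — the Series C shares did not give the required vote.

Series A: 3/4 of 17176488 = 12882366; 12,882,366 required, 12,882,366 in favor — approved.
Series B: 2/3 of 6237360 = 4158240; 4,158,240 required, 4,159,449 in favor — approved.
Series C: 4/5 of 3811521 = 3049216.80, rounded up to 3049217; 3,049,217 required, 3,049,134 in favor — not approved.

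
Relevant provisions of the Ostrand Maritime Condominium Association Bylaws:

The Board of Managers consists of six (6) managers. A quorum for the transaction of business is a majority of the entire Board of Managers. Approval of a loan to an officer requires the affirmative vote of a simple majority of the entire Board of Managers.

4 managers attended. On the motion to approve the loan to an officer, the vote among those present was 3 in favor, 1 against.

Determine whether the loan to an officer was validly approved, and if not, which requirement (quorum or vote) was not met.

Invalid — vote requirement not satisfied.

Quorum: 4 present; quorum is 4. Satisfied.
Vote: the loan to an officer requires a majority of the entire Board of Managers (6). A majority of 6 is 4, so 4 affirmative votes are needed; 3 voted in favor. Not satisfied.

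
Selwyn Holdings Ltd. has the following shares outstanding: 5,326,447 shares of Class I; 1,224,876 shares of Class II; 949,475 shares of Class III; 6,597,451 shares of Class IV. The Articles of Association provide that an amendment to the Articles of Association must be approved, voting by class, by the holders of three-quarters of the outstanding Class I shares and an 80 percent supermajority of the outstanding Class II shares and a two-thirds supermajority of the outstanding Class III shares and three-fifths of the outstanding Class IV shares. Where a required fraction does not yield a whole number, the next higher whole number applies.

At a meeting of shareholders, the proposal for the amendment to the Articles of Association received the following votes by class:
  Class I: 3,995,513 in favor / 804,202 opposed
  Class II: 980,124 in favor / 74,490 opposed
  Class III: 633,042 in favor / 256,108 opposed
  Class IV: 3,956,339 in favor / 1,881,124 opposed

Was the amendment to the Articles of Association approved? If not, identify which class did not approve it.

Not approved — the Class IV shares did not give the required vote.

Class I: 3/4 of 5326447 = 3994835.25, rounded up to 3994836; 3,994,836 required, 3,995,513 in favor — approved.
Class II: 4/5 of 1224876 = 979900.80, rounded up to 979901; 979,901 required, 980,124 in favor — approved.
Class III: 2/3 of 949475 = 632983.33, rounded up to 632984; 632,984 required, 633,042 in favor — approved.
Class IV: 3/5 of 6597451 = 3958470.60, rounded up to 3958471; 3,958,471 required, 3,956,339 in favor — not approved.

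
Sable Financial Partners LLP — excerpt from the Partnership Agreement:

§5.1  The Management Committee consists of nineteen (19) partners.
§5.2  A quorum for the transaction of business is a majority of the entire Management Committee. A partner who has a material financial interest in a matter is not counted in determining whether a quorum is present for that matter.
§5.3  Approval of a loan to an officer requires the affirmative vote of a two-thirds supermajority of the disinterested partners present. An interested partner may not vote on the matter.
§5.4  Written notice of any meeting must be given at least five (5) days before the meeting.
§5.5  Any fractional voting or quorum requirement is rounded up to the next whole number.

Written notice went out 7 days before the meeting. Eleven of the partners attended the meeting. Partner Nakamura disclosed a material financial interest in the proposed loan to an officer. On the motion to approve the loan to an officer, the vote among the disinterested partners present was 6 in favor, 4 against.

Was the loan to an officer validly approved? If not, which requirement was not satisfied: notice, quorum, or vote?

Notice: 7 days given; 5 required (7 ≥ 5). Satisfied.
Quorum: 11 present, but the 1 interested partner does not count, leaving 10. Quorum is 10. Satisfied.
Vote: the loan to an officer requires two-thirds of the disinterested partners present (11 − 1 = 10). 2/3 of 10 = 6.67, rounded up to 7, so 7 affirmative votes are needed; 6 voted in favor. Not satisfied.

Invalid — vote requirement not satisfied.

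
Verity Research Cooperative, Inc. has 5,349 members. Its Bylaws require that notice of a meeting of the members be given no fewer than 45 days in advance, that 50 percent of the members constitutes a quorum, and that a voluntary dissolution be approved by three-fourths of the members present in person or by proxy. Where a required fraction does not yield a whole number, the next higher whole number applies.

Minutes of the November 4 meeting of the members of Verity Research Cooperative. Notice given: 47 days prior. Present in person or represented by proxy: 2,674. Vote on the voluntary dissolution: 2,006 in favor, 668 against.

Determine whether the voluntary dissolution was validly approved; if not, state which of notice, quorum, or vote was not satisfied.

Invalid — quorum requirement not satisfied.

Notice: 47 days given; 45 required. Satisfied.
Quorum: 50% of 5,349 = 2,674.50, rounded up to 2,675; 2,674 present. Not satisfied.
Vote: requires three-fourths of those present (2,674); 3/4 of 2674 = 2005.50, rounded up to 2006, so 2,006 needed; 2,006 in favor. Satisfied.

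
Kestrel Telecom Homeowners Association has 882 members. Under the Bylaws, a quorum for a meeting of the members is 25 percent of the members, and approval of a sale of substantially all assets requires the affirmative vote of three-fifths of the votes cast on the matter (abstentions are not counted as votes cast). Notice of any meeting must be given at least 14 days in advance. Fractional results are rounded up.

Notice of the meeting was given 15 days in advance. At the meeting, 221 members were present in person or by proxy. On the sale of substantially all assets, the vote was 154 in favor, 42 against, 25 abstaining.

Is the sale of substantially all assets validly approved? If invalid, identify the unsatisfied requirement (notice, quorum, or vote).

Notice: 15 days given; 14 required. Satisfied.
Quorum: 25% of 882 = 220.50, rounded up to 221; 221 present. Satisfied.
Vote: requires three-fifths of the votes cast (221 − 25 abstaining = 196); 3/5 of 196 = 117.60, rounded up to 118, so 118 needed; 154 in favor. Satisfied.

Valid — all requirements satisfied.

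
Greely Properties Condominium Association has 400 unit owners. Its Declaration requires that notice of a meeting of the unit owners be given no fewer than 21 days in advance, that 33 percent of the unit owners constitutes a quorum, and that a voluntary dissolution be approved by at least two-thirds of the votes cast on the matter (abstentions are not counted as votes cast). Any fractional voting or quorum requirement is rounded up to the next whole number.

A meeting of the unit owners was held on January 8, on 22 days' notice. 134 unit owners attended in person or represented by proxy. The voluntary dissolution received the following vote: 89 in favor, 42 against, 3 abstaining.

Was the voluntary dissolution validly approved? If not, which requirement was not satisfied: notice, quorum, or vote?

Valid — all requirements satisfied.

Notice: 22 days given; 21 required. Satisfied.
Quorum: 33% of 400 = 132; 134 present. Satisfied.
Vote: requires two-thirds of the votes cast (134 − 3 abstaining = 131); 2/3 of 131 = 87.33, rounded up to 88, so 88 needed; 89 in favor. Satisfied.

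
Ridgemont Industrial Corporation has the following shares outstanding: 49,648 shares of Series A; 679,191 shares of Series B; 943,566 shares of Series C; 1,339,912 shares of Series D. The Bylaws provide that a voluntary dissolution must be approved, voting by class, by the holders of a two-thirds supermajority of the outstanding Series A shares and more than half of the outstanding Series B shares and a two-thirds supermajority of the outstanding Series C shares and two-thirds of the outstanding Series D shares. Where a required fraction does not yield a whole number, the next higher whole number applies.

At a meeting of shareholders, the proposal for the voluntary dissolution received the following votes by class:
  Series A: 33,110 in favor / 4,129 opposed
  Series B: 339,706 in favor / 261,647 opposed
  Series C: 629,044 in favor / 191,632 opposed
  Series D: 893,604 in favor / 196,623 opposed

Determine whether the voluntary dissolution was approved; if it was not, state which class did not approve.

Approved — every class gave the required vote.

Series A: 2/3 of 49648 = 33098.67, rounded up to 33099; 33,099 required, 33,110 in favor — approved.
Series B: a majority of 679191 is 339596; 339,596 required, 339,706 in favor — approved.
Series C: 2/3 of 943566 = 629044; 629,044 required, 629,044 in favor — approved.
Series D: 2/3 of 1339912 = 893274.67, rounded up to 893275; 893,275 required, 893,604 in favor — approved.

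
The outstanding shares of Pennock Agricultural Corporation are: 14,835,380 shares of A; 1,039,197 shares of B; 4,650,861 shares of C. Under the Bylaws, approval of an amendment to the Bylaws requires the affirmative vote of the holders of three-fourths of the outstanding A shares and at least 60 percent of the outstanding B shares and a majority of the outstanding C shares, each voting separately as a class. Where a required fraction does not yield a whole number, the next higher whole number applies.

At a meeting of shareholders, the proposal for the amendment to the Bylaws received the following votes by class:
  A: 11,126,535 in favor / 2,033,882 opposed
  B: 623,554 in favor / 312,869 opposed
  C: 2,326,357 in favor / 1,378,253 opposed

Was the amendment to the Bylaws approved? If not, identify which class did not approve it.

Approved — every class gave the required vote.

A: 3/4 of 14835380 = 11126535; 11,126,535 required, 11,126,535 in favor — approved.
B: 3/5 of 1039197 = 623518.20, rounded up to 623519; 623,519 required, 623,554 in favor — approved.
C: a majority of 4650861 is 2325431; 2,325,431 required, 2,326,357 in favor — approved.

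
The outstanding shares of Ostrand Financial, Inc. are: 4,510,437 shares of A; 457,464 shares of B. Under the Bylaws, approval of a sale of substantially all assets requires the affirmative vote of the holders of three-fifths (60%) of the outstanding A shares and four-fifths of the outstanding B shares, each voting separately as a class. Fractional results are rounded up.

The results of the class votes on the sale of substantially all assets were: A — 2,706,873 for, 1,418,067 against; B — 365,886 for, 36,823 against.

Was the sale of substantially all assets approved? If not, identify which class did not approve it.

A: 3/5 of 4510437 = 2706262.20, rounded up to 2706263; 2,706,263 required, 2,706,873 in favor — approved.
B: 4/5 of 457464 = 365971.20, rounded up to 365972; 365,972 required, 365,886 in favor — not approved.

Not approved — the B shares did not give the required vote.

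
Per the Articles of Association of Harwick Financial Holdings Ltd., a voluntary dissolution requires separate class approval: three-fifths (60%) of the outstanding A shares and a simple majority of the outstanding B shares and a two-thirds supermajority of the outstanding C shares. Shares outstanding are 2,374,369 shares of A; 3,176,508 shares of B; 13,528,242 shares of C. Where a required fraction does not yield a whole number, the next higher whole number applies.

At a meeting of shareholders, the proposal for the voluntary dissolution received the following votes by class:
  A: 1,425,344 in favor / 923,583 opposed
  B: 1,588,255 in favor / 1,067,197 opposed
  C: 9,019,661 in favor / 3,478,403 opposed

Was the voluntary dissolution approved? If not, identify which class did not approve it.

Approved — every class gave the required vote.

A: 3/5 of 2374369 = 1424621.40, rounded up to 1424622; 1,424,622 required, 1,425,344 in favor — approved.
B: a majority of 3176508 is 1588255; 1,588,255 required, 1,588,255 in favor — approved.
C: 2/3 of 13528242 = 9018828; 9,018,828 required, 9,019,661 in favor — approved.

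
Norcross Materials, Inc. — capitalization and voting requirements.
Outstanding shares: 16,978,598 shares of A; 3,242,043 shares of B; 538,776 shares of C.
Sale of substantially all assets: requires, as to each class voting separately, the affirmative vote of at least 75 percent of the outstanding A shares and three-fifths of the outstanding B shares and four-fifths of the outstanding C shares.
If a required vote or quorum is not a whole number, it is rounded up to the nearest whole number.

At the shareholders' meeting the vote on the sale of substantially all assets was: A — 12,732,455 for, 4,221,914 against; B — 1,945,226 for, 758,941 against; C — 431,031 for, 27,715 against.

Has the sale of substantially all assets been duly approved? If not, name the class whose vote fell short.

Not approved — the A shares did not give the required vote.

A: 3/4 of 16978598 = 12733948.50, rounded up to 12733949; 12,733,949 required, 12,732,455 in favor — not approved.
B: 3/5 of 3242043 = 1945225.80, rounded up to 1945226; 1,945,226 required, 1,945,226 in favor — approved.
C: 4/5 of 538776 = 431020.80, rounded up to 431021; 431,021 required, 431,031 in favor — approved.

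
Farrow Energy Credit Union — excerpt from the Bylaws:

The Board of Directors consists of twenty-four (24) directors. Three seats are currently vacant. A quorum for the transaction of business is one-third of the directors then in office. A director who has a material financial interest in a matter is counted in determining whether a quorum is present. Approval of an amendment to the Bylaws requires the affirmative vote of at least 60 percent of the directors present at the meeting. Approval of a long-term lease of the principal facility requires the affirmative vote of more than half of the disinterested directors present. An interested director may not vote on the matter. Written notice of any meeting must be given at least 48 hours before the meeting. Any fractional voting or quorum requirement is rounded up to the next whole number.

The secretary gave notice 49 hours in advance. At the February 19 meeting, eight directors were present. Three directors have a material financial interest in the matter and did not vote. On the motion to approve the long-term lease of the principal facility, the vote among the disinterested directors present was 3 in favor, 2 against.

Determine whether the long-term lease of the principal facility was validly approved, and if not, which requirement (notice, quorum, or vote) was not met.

Valid — all requirements satisfied.

Notice: 49 hours given; 48 required (49 ≥ 48). Satisfied.
Quorum: 8 present (interested directors count toward quorum); quorum is 7. Satisfied.
Vote: the long-term lease of the principal facility requires a majority of the disinterested directors present (8 − 3 = 5). A majority of 5 is 3, so 3 affirmative votes are needed; 3 voted in favor. Satisfied.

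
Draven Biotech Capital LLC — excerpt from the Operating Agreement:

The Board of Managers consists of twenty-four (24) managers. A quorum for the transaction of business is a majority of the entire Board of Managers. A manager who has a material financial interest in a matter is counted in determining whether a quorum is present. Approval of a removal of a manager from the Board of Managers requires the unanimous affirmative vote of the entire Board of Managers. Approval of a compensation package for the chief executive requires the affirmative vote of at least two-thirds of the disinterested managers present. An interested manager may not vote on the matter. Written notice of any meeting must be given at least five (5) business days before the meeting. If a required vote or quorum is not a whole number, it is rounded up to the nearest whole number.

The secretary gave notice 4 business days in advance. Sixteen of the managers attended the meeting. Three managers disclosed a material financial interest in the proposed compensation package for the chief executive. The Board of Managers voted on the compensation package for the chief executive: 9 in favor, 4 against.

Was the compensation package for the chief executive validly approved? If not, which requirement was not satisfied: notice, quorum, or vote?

Invalid — notice requirement not satisfied.

Notice: 4 business days given; 5 required (4 < 5). Not satisfied.
Quorum: 16 present (interested managers count toward quorum); quorum is 13. Satisfied.
Vote: the compensation package for the chief executive requires two-thirds of the disinterested managers present (16 − 3 = 13). 2/3 of 13 = 8.67, rounded up to 9, so 9 affirmative votes are needed; 9 voted in favor. Satisfied.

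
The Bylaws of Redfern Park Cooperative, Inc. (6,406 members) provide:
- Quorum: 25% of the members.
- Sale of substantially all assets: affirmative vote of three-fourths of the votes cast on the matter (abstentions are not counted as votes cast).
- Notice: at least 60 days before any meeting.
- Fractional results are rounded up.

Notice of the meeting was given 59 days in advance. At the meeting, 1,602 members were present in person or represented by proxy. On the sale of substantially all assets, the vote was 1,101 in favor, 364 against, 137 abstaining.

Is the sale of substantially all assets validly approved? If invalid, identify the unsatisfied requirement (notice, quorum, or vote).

Invalid — notice requirement not satisfied.

Notice: 59 days given; 60 required. Not satisfied.
Quorum: 25% of 6,406 = 1,601.50, rounded up to 1,602; 1,602 present. Satisfied.
Vote: requires three-fourths of the votes cast (1,602 − 137 abstaining = 1,465); 3/4 of 1465 = 1098.75, rounded up to 1099, so 1,099 needed; 1,101 in favor. Satisfied.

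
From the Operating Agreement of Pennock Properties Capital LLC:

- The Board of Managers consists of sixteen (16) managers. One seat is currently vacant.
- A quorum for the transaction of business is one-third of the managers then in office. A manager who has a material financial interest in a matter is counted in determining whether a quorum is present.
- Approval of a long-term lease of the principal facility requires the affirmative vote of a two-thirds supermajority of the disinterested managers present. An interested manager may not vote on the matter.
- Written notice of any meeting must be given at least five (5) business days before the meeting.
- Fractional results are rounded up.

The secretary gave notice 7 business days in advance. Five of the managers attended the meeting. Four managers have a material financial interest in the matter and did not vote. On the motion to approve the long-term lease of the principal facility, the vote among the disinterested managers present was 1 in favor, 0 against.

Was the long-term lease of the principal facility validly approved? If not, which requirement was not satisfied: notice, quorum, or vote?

Valid — all requirements satisfied.

Notice: 7 business days given; 5 required (7 ≥ 5). Satisfied.
Quorum: 5 present (interested managers count toward quorum); quorum is 5. Satisfied.
Vote: the long-term lease of the principal facility requires two-thirds of the disinterested managers present (5 − 4 = 1). 2/3 of 1 = 0.67, rounded up to 1, so 1 affirmative vote is needed; 1 voted in favor. Satisfied.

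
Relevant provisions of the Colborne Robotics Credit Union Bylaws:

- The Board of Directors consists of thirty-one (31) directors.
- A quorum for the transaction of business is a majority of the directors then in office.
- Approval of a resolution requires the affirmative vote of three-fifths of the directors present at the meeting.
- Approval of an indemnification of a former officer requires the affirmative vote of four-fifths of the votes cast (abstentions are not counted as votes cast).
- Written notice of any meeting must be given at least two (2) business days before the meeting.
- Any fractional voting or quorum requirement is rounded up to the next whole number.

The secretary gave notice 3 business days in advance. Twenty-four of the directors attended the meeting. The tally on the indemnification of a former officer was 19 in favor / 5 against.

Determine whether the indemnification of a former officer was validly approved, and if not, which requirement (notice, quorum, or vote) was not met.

Notice: 3 business days given; 2 required (3 ≥ 2). Satisfied.
Quorum: 24 present; quorum is 16. Satisfied.
Vote: the indemnification of a former officer requires four-fifths of the votes cast (24). 4/5 of 24 = 19.20, rounded up to 20, so 20 affirmative votes are needed; 19 voted in favor. Not satisfied.

Invalid — vote requirement not satisfied.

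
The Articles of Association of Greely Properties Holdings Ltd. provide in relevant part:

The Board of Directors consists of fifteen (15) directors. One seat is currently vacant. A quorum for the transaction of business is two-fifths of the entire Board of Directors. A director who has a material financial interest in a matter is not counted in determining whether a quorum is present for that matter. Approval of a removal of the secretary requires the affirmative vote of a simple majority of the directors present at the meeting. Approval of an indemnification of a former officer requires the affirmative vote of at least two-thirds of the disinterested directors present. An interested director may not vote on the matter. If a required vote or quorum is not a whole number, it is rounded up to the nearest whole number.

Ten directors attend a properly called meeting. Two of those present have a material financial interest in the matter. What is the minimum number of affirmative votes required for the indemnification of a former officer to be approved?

The indemnification of a former officer requires two-thirds of the disinterested directors present (10 − 2 = 8).
2/3 of 8 = 5.33, rounded up to 6.

6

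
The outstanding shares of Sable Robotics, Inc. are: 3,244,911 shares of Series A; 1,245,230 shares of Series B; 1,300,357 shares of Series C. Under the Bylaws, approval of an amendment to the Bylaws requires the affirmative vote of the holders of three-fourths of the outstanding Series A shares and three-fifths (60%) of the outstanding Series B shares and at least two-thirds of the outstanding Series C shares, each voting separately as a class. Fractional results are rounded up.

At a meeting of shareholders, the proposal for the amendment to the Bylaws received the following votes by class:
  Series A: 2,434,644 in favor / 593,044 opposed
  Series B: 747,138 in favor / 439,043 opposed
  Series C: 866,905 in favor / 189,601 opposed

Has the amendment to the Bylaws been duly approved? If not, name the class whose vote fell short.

Series A: 3/4 of 3244911 = 2433683.25, rounded up to 2433684; 2,433,684 required, 2,434,644 in favor — approved.
Series B: 3/5 of 1245230 = 747138; 747,138 required, 747,138 in favor — approved.
Series C: 2/3 of 1300357 = 866904.67, rounded up to 866905; 866,905 required, 866,905 in favor — approved.

Approved — every class gave the required vote.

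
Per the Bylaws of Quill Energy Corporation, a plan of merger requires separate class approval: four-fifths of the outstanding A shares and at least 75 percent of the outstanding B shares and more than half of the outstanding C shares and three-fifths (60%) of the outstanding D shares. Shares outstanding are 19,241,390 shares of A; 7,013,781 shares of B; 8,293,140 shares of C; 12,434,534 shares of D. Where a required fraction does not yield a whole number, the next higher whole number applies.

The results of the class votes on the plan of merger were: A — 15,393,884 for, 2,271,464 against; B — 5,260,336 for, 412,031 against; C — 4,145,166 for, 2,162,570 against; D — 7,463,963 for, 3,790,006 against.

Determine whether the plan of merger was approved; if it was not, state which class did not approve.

A: 4/5 of 19241390 = 15393112; 15,393,112 required, 15,393,884 in favor — approved.
B: 3/4 of 7013781 = 5260335.75, rounded up to 5260336; 5,260,336 required, 5,260,336 in favor — approved.
C: a majority of 8293140 is 4146571; 4,146,571 required, 4,145,166 in favor — not approved.
D: 3/5 of 12434534 = 7460720.40, rounded up to 7460721; 7,460,721 required, 7,463,963 in favor — approved.

Not approved — the C shares did not give the required vote.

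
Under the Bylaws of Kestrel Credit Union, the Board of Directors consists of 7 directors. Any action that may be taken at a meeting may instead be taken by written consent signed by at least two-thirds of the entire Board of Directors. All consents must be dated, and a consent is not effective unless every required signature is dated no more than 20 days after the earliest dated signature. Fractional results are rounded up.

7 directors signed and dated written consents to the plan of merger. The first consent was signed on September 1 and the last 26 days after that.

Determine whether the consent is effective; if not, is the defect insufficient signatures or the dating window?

Signatures required: at least two-thirds of 7 — 2/3 of 7 = 4.67, rounded up to 5, so 5 needed; 7 signed. Sufficient.
Dating window: the latest signature is 26 days after the earliest; the limit is 20 days. Outside the window.

Not effective — dating-window requirement not satisfied.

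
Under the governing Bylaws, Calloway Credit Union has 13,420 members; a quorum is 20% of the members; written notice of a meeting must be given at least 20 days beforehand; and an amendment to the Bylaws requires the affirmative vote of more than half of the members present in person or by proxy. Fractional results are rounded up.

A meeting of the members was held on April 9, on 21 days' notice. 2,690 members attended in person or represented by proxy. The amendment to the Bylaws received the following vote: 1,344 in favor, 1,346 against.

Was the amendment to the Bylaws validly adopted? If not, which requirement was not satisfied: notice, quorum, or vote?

Notice: 21 days given; 20 required. Satisfied.
Quorum: 20% of 13,420 = 2,684; 2,690 present. Satisfied.
Vote: requires a majority of those present (2,690); a majority of 2690 is 1346, so 1,346 needed; 1,344 in favor. Not satisfied.

Invalid — vote requirement not satisfied.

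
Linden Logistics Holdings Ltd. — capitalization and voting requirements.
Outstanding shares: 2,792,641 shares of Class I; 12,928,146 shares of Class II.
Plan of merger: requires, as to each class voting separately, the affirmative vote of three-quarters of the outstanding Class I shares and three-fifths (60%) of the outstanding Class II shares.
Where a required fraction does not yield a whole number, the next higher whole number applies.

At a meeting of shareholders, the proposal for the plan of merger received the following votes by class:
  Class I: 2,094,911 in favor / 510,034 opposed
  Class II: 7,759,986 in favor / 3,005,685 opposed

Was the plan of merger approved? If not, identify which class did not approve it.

Approved — every class gave the required vote.

Class I: 3/4 of 2792641 = 2094480.75, rounded up to 2094481; 2,094,481 required, 2,094,911 in favor — approved.
Class II: 3/5 of 12928146 = 7756887.60, rounded up to 7756888; 7,756,888 required, 7,759,986 in favor — approved.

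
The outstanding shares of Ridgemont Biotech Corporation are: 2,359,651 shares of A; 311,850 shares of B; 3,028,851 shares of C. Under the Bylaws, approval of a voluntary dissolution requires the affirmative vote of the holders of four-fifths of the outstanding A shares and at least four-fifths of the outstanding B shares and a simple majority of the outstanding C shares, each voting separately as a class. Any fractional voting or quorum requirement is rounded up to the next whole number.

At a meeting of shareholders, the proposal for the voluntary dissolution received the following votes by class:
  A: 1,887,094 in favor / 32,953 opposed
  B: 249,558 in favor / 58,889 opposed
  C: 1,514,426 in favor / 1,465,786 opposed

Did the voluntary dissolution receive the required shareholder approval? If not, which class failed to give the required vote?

A: 4/5 of 2359651 = 1887720.80, rounded up to 1887721; 1,887,721 required, 1,887,094 in favor — not approved.
B: 4/5 of 311850 = 249480; 249,480 required, 249,558 in favor — approved.
C: a majority of 3028851 is 1514426; 1,514,426 required, 1,514,426 in favor — approved.

Not approved — the A shares did not give the required vote.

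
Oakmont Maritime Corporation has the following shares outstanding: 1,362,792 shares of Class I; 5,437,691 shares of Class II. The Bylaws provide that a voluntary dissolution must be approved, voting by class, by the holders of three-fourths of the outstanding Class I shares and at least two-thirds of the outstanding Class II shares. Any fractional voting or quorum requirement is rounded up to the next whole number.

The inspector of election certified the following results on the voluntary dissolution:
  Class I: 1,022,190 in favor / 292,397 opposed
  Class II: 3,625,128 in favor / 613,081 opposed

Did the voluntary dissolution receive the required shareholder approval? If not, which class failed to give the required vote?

Class I: 3/4 of 1362792 = 1022094; 1,022,094 required, 1,022,190 in favor — approved.
Class II: 2/3 of 5437691 = 3625127.33, rounded up to 3625128; 3,625,128 required, 3,625,128 in favor — approved.

Approved — every class gave the required vote.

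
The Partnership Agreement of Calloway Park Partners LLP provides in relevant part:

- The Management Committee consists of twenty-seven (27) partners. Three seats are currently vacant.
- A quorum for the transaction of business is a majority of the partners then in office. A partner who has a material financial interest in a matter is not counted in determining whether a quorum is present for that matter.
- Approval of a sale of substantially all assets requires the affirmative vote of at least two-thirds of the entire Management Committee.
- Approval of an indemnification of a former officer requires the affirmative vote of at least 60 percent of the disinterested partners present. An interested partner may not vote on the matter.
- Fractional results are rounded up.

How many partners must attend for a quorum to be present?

A majority of 24 is 13.

13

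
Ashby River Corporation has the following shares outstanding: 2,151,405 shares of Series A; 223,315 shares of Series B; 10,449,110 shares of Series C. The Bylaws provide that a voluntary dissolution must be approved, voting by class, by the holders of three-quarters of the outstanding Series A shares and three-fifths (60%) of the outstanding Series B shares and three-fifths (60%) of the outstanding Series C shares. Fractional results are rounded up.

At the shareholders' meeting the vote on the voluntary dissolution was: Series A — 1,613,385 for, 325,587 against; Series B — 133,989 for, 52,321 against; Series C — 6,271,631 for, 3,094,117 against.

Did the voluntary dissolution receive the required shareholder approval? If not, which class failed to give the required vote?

Not approved — the Series A shares did not give the required vote.

Series A: 3/4 of 2151405 = 1613553.75, rounded up to 1613554; 1,613,554 required, 1,613,385 in favor — not approved.
Series B: 3/5 of 223315 = 133989; 133,989 required, 133,989 in favor — approved.
Series C: 3/5 of 10449110 = 6269466; 6,269,466 required, 6,271,631 in favor — approved.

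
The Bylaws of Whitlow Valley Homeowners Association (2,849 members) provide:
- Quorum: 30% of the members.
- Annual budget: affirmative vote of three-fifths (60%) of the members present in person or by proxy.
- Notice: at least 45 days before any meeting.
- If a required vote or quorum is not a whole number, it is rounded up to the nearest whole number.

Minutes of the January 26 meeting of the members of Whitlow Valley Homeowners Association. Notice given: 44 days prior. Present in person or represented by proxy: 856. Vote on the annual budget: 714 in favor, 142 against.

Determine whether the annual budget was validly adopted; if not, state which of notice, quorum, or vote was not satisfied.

Invalid — notice requirement not satisfied.

Notice: 44 days given; 45 required. Not satisfied.
Quorum: 30% of 2,849 = 854.70, rounded up to 855; 856 present. Satisfied.
Vote: requires three-fifths of those present (856); 3/5 of 856 = 513.60, rounded up to 514, so 514 needed; 714 in favor. Satisfied.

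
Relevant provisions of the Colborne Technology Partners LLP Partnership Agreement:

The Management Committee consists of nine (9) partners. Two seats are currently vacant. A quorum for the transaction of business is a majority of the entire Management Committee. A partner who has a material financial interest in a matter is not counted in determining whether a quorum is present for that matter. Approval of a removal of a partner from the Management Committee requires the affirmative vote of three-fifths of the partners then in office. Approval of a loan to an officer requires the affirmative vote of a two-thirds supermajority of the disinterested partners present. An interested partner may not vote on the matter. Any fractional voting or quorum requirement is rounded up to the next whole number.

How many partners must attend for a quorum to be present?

5

A majority of 9 is 5.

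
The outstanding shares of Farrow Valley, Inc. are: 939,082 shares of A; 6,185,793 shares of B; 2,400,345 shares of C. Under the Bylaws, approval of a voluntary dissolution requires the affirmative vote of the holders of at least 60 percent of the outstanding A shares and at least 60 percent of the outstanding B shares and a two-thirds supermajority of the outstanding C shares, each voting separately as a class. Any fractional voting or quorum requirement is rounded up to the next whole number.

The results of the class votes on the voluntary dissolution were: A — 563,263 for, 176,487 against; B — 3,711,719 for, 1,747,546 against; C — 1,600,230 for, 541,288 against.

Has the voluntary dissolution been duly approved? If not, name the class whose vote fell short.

Not approved — the A shares did not give the required vote.

A: 3/5 of 939082 = 563449.20, rounded up to 563450; 563,450 required, 563,263 in favor — not approved.
B: 3/5 of 6185793 = 3711475.80, rounded up to 3711476; 3,711,476 required, 3,711,719 in favor — approved.
C: 2/3 of 2400345 = 1600230; 1,600,230 required, 1,600,230 in favor — approved.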